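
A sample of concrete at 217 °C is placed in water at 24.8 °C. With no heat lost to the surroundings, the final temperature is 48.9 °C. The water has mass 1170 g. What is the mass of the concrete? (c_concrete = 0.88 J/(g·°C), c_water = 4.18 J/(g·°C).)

|Q_concrete| = |Q_water|:
m·0.88·(217 − 48.9) = 1170·4.18·(48.9 − 24.8)
147.93 m = 117863  ⇒  m ≈ 796.8 g

m ≈ 797 g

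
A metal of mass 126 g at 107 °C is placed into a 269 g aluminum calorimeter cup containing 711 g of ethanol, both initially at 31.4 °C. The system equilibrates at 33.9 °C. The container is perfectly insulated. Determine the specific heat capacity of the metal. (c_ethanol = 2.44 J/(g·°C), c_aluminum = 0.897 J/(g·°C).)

Let T be the final temperature. ΣQ_i = 0:
126×c×(33.9 − 107) + 711×2.44×(33.9 − 31.4) + 269×0.897×(33.9 − 31.4) = 0
-9210.6 c = -4940.3
c = -4940.3/-9210.6 ≈ 0.5364 J/(g·°C)

c ≈ 0.536 J/(g·°C)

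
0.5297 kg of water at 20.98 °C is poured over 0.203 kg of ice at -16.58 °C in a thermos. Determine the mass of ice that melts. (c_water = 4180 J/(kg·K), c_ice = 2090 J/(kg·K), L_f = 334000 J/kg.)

m_melted ≈ 0.118 kg

Cooling the water to 0 °C releases 0.5297×4180×20.98 = 46453 J.
Of that, 0.203×2090×16.58 = 7034.4 J goes to bring the ice to 0 °C, leaving 39418 J.
Melting all 0.203 kg of ice would need 0.203×334000 = 67802 J.
That's not enough to melt it all — equilibrium is at 0 °C with ice remaining.
Mass melted = 39418/334000 ≈ 0.118 kg.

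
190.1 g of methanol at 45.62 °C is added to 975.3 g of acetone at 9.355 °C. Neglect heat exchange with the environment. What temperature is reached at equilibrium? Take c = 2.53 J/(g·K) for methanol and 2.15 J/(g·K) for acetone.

T_f ≈ 16.1 °C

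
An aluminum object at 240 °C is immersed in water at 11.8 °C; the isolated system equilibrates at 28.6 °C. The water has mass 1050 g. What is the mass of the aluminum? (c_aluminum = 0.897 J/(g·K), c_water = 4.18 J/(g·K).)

m ≈ 389 g

Heat gained plus heat lost sum to zero:
m·0.897·(28.6 − 240) + 1050·4.18·(28.6 − 11.8) = 0
-189.63 m = -73735
m = -73735/-189.63 ≈ 388.8 g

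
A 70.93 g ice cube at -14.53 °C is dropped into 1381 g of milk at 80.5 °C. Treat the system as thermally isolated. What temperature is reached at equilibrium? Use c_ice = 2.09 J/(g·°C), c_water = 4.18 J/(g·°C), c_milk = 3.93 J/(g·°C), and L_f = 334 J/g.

Sum of m c ΔT and latent-heat terms is zero:
warm ice to 0 °C: 70.93·2.09·(0 − (-14.53)) = 2154; fusion: m_ice L_f = 70.93·334 = 23691; meltwater 0→T: 70.93·4.18·T = 296.49 T; milk: 5427.3(T − 80.5)
5723.8 T = 436900 − 25845 = 411055
T ≈ 71.81 °C (positive, so assuming full melt was valid).

T_f ≈ 71.8 °C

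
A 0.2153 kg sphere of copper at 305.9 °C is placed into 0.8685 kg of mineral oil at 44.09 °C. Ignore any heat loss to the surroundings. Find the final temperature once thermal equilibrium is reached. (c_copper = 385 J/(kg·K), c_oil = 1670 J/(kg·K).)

T_f ≈ 58.2 °C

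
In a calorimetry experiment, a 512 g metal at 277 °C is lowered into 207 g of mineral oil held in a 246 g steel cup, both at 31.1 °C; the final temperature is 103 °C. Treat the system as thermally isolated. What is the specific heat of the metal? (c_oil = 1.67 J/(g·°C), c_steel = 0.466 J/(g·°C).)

c ≈ 0.372 J/(g·°C)

Energy conservation, ΣQ = 0:
512×c×(103 − 277) + 207×1.67×(103 − 31.1) + 246×0.466×(103 − 31.1) = 0
-89088 c = -33097
c = -33097/-89088 ≈ 0.3715 J/(g·°C)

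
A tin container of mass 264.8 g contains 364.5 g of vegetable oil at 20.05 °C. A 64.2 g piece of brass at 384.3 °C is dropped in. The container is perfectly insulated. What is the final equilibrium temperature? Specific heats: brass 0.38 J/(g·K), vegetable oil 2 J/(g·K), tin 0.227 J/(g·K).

T_f ≈ 31.0 °C

Let T be the final temperature. ΣQ_i = 0:
64.2*0.38*(T − 384.3) + 364.5*2*(T − 20.05) + 264.8*0.227*(T − 20.05) = 0
(24.4 + 729 + 60.11) T = 24.4*384.3 + 729*20.05 + 60.11*20.05
T = 25197 / 813.51 = 31 °C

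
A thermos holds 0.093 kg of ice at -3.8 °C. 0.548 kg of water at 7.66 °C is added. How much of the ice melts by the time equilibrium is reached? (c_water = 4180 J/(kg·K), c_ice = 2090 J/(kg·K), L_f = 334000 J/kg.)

Cooling the water to 0 °C releases 0.548·4180·7.66 = 17546 J.
Of that, 0.093·2090·3.8 = 738.61 J goes to bring the ice to 0 °C, leaving 16808 J.
Melting all 0.093 kg of ice would need 0.093·334000 = 31062 J.
16808 J < 31062 J, so only part of the ice melts and the system sits at 0 °C.
Mass melted = 16808/334000 ≈ 0.05032 kg.

m_melted ≈ 0.0503 kg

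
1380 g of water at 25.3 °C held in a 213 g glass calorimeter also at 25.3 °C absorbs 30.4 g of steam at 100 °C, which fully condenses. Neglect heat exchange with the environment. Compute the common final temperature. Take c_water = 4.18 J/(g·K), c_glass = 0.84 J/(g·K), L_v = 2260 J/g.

Net heat exchanged in the isolated system is zero:
steam→water at 100 °C releases m L_v = 30.4×2260 = 68704
  condensate cools 100→T: 30.4×4.18×(T − 100) = 127.07(T − 100)
  water warms: 1380×4.18×(T − 25.3) = 5768.4(T − 25.3)
  cup: 178.92(T − 25.3)
6074.4 T = 68704 + 12707 + 150467 = 231878
T ≈ 38.17 °C, under the boiling point, so the assumption holds.

T_f ≈ 38.2 °C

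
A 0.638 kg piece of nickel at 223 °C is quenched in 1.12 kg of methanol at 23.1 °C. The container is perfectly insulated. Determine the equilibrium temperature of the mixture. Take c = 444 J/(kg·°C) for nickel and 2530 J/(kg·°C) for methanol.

Net heat exchanged in the isolated system is zero:
0.638·444·(T − 223) + 1.12·2530·(T − 23.1) = 0
3116.9 T = 128626
T = 128626/3116.9 ≈ 41.27 °C

T_f ≈ 41.3 °C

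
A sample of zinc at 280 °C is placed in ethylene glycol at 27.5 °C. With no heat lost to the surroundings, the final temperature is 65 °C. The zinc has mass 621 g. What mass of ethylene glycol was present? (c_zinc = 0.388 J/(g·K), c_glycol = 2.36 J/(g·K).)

m ≈ 585 g

|Q_zinc| = |Q_glycol|:
621·0.388·(280 − 65) = m·2.36·(65 − 27.5)
88.5 m = 51804  ⇒  m ≈ 585.4 g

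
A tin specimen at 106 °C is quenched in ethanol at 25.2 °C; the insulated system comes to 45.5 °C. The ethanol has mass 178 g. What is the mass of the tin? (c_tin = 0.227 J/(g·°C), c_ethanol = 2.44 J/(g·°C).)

Setting the total heat transfer to zero:
m·0.227·(45.5 − 106) + 178·2.44·(45.5 − 25.2) = 0
-13.73 m = -8816.7
m = -8816.7/-13.73 ≈ 642 g

m ≈ 642 g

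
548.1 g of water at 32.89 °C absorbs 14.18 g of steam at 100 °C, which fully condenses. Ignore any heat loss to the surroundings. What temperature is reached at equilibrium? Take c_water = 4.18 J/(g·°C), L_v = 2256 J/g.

T_f ≈ 48.2 °C

Let T be the final temperature. ΣQ_i = 0:
latent heat released on condensation: 14.18×2256 = 31990
  condensate cools 100→T: 14.18×4.18×(T − 100) = 59.27(T − 100)
  original water: 2291.1(T − 32.89)
2350.3 T = 31990 + 5927.2 + 75353 = 113270
T ≈ 48.19 °C, under the boiling point, so the assumption holds.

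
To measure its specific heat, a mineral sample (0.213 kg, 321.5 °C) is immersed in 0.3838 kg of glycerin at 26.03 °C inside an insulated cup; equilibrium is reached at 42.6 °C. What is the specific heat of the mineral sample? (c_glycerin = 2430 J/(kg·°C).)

Let T be the final temperature. ΣQ_i = 0:
0.213·c·(42.6 − 321.5) + 0.3838·2430·(42.6 − 26.03) = 0
-59.41 c = -15454
c = -15454/-59.41 ≈ 260.1 J/(kg·°C)

c ≈ 260 J/(kg·°C)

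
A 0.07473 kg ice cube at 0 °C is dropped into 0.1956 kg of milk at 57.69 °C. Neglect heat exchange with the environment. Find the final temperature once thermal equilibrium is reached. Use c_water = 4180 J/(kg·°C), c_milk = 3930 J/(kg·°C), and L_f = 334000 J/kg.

T_f ≈ 17.9 °C

Energy balance with sensible and latent terms:
fusion: m_ice L_f = 0.07473·334000 = 24960
  meltwater 0→T: 0.07473·4180·T = 312.37 T
  milk cools: 0.1956·3930·(T − 57.69) = 768.71(T − 57.69)
1081.1 T = 44347 − 24960 = 19387
T ≈ 17.93 °C — above 0 °C, consistent with complete melting.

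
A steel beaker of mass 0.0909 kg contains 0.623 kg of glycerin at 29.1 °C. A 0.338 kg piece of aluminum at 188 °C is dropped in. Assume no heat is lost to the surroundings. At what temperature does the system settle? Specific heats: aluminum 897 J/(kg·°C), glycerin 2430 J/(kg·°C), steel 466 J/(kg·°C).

Setting the total heat transfer to zero:
0.338×897×(T − 188) + 0.623×2430×(T − 29.1) + 0.0909×466×(T − 29.1) = 0
1859.4 T = 102286
T = 102286 / 1859.4 = 55 °C

T_f ≈ 55.0 °C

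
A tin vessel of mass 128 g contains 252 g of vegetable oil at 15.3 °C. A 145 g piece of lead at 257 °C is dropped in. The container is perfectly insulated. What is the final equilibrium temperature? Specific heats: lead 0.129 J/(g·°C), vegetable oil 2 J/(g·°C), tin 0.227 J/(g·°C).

Setting the total heat transfer to zero:
145*0.129*(T − 257) + 252*2*(T − 15.3) + 128*0.227*(T − 15.3) = 0
18.71(T − 257) + 504(T − 15.3) + 29.06(T − 15.3) = 0
(18.71 + 504 + 29.06) T = 18.71*257 + 504*15.3 + 29.06*15.3
T = 12963 / 551.76 = 23.5 °C

T_f ≈ 23.5 °C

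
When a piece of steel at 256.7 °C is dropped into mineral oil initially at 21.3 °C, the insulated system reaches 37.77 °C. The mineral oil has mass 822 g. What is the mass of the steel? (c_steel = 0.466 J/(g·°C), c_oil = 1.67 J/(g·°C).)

Net heat exchanged in the isolated system is zero:
m·0.466·(37.77 − 256.7) + 822·1.67·(37.77 − 21.3) = 0
-102.02 m = -22609
m = -22609/-102.02 ≈ 221.6 g

m ≈ 222 g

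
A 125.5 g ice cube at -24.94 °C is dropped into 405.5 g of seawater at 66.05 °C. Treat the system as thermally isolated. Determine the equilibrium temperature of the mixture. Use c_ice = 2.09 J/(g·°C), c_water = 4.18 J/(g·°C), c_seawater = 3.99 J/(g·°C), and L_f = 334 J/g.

T_f ≈ 27.3 °C

Sum of m c ΔT and latent-heat terms is zero:
ice -24.94→0 °C: 125.5·2.09·24.94 = 6541.6
  fusion: m_ice L_f = 125.5·334 = 41917
  warm the meltwater: 524.59 T
  seawater: 1617.9(T − 66.05)
2142.5 T = 106865 − 48459 = 58407
T ≈ 27.26 °C — above 0 °C, consistent with complete melting.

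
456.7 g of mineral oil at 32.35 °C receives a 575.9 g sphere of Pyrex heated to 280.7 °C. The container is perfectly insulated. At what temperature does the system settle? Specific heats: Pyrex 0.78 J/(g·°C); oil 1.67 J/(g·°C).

T_f ≈ 124.4 °C

Conservation of energy gives ΣQ = 0:
575.9×0.78×(T − 280.7) + 456.7×1.67×(T − 32.35) = 0
449.2(T − 280.7) + 762.69(T − 32.35) = 0
1211.9 T = 150764
T ≈ 124.40 °C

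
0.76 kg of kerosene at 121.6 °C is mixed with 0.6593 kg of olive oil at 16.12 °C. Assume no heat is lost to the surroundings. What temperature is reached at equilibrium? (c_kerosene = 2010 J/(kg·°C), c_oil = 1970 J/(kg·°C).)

Energy conservation, ΣQ = 0:
0.76*2010*(T − 121.6) + 0.6593*1970*(T − 16.12) = 0
1527.6(T − 121.6) + 1298.8(T − 16.12) = 0
(1527.6 + 1298.8) T = 1527.6*121.6 + 1298.8*16.12
T ≈ 73.13 °C

T_f ≈ 73.1 °C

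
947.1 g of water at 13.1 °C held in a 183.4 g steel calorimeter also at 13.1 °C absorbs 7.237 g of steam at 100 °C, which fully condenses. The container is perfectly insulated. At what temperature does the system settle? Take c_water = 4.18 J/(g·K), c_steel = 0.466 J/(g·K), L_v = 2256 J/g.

T_f ≈ 17.8 °C

Sum of m c ΔT and latent-heat terms is zero:
latent heat released on condensation: 7.237·2256 = 16327; condensate cools 100→T: 7.237·4.18·(T − 100) = 30.25(T − 100); water warms: 947.1·4.18·(T − 13.1) = 3958.9(T − 13.1); steel cup: 183.4·0.466·(T − 13.1) = 85.46(T − 13.1)
4074.6 T = 16327 + 3025.1 + 52981 = 72333
T ≈ 17.75 °C (< 100 °C, so full condensation is consistent).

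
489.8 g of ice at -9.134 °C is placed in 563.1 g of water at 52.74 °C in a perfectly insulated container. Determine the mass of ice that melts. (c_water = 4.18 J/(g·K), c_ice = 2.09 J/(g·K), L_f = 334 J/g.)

m_melted ≈ 344 g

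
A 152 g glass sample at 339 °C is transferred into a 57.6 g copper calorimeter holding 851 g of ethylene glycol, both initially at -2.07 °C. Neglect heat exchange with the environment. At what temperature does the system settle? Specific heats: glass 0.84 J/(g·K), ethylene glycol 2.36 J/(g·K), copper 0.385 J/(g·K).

T_f = Σ m_i c_i T_i / Σ m_i c_i:
T_f = (127.68·339 + 2008.4·(-2.07) + 22.18·(-2.07)) / (127.68 + 2008.4 + 22.18)
    = 39080 / 2158.2 ≈ 18.11 °C

T_f ≈ 18.1 °C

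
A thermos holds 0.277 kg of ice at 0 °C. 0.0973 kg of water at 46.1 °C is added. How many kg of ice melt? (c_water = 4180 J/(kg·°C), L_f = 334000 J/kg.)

m_melted ≈ 0.0561 kg

Water can give up m c ΔT = 0.0973×4180×46.1 = 18750 J before reaching 0 °C.
Melting all 0.277 kg of ice would need 0.277×334000 = 92518 J.
18750 J < 92518 J, so only part of the ice melts and the system sits at 0 °C.
m_melt = 18750 / L_f = 0.05614 kg.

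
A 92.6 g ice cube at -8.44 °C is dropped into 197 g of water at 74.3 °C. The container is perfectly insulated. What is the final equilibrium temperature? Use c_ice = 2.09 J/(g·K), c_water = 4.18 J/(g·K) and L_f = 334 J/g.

Conservation of energy gives ΣQ = 0:
ice -8.44→0 °C: 92.6·2.09·8.44 = 1633.4; melt ice: 92.6·334 = 30928; meltwater 0→T: 92.6·4.18·T = 387.07 T; water cools: 197·4.18·(T − 74.3) = 823.46(T − 74.3)
1210.5 T = 61183 − 32562 = 28621
T ≈ 23.64 °C. Since T > 0 °C, the all-ice-melts assumption holds.

T_f ≈ 23.6 °C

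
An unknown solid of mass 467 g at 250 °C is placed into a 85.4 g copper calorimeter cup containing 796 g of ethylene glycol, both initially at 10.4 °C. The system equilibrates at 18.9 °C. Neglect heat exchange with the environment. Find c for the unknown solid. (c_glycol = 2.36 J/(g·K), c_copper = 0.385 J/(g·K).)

c ≈ 0.151 J/(g·K)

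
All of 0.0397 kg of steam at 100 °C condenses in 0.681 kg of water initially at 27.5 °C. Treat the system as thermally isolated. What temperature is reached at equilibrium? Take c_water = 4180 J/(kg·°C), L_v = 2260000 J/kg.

Sum of m c ΔT and latent-heat terms is zero:
steam→water at 100 °C releases m L_v = 0.0397·2260000 = 89722; condensed water 100 °C→T: 165.95(T − 100); water warms: 0.681·4180·(T − 27.5) = 2846.6(T − 27.5)
3012.5 T = 89722 + 16595 + 78281 = 184598
T ≈ 61.28 °C — below 100 °C, confirming all the steam condensed.

T_f ≈ 61.3 °C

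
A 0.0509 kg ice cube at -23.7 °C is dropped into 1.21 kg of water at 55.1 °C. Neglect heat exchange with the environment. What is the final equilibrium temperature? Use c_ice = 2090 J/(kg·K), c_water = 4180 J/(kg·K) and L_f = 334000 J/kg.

Heat gained plus heat lost sum to zero:
ice -23.7→0 °C: 0.0509·2090·23.7 = 2521.2; melt ice: 0.0509·334000 = 17001; meltwater 0→T: 0.0509·4180·T = 212.76 T; water: 5057.8(T − 55.1)
5270.6 T = 278685 − 19522 = 259163
T ≈ 49.17 °C (positive, so assuming full melt was valid).

T_f ≈ 49.2 °C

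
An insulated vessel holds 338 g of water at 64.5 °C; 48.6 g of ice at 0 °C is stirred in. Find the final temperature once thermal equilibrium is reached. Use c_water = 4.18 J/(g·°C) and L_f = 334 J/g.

T_f ≈ 46.3 °C

Heat gained plus heat lost sum to zero:
fusion: m_ice L_f = 48.6·334 = 16232; meltwater 0→T: 48.6·4.18·T = 203.15 T; water: 1412.8(T − 64.5)
1616 T = 91128 − 16232 = 74896
T ≈ 46.35 °C (positive, so assuming full melt was valid).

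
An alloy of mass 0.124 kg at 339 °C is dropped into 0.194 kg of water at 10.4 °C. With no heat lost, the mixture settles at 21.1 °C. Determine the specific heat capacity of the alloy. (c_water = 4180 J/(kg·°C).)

c ≈ 220 J/(kg·°C)

Energy conservation, ΣQ = 0:
0.124·c·(21.1 − 339) + 0.194·4180·(21.1 − 10.4) = 0
-39.42 c = -8676.8
c = -8676.8/-39.42 ≈ 220.1 J/(kg·°C)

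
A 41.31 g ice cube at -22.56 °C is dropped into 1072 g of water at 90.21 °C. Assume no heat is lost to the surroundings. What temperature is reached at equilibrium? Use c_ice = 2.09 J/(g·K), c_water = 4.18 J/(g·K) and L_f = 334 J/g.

Energy conservation, ΣQ = 0:
warm ice to 0 °C: 41.31×2.09×(0 − (-22.56)) = 1947.8
  fusion: m_ice L_f = 41.31×334 = 13798
  meltwater 0→T: 41.31×4.18×T = 172.68 T
  water: 4481(T − 90.21)
4653.6 T = 404227 − 15745 = 388482
T ≈ 83.48 °C — above 0 °C, consistent with complete melting.

T_f ≈ 83.5 °C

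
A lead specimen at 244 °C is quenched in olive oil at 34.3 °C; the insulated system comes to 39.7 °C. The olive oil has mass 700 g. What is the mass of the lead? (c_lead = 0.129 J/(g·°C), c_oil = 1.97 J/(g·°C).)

|Q_lead| = |Q_oil|:
m×0.129×(244 − 39.7) = 700×1.97×(39.7 − 34.3)
26.35 m = 7446.6  ⇒  m ≈ 282.6 g

m ≈ 283 g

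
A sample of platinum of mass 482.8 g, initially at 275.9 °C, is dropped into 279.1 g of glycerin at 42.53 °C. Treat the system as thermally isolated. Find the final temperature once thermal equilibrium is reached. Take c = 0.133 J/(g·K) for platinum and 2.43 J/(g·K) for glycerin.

T_f ≈ 62.7 °C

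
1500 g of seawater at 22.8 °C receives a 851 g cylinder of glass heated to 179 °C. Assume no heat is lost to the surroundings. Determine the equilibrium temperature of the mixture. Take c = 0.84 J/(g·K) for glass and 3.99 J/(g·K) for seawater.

T_f ≈ 39.5 °C

Setting the total heat transfer to zero:
851·0.84·(T − 179) + 1500·3.99·(T − 22.8) = 0
714.84(T − 179) + 5985(T − 22.8) = 0
6699.8 T = 264414
T = 264414 / 6699.8 = 39.5 °C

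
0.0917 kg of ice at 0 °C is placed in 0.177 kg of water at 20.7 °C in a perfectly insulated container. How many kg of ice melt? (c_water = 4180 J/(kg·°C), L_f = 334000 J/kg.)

Water can give up m c ΔT = 0.177·4180·20.7 = 15315 J before reaching 0 °C.
Melting all 0.0917 kg of ice would need 0.0917·334000 = 30628 J.
15315 J < 30628 J, so only part of the ice melts and the system sits at 0 °C.
m_melted·334000 = 15315  ⇒  m_melted ≈ 0.04585 kg.

m_melted ≈ 0.0459 kg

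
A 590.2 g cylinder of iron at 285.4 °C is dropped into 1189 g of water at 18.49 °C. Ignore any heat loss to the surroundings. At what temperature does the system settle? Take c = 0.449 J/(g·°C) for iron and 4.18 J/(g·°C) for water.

Heat lost by the iron equals heat gained by the water:
590.2×0.449×(285.4 − T) = 1189×4.18×(T − 18.49)
265(285.4 − T) = 4970(T − 18.49)
5235 T = 167527  ⇒  T ≈ 32.00 °C

T_f ≈ 32.0 °C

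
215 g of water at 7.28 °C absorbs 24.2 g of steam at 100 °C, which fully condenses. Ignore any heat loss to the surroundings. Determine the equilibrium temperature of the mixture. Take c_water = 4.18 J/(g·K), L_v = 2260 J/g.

Let T be the final temperature. ΣQ_i = 0:
latent heat released on condensation: 24.2·2260 = 54692; condensate cools 100→T: 24.2·4.18·(T − 100) = 101.16(T − 100); original water: 898.7(T − 7.28)
999.86 T = 54692 + 10116 + 6542.5 = 71350
T ≈ 71.36 °C — below 100 °C, confirming all the steam condensed.

T_f ≈ 71.4 °C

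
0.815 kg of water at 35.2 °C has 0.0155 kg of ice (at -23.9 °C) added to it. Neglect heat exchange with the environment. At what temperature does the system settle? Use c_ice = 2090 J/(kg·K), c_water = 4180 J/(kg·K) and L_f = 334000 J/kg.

Taking heat into each body as positive, Σ m c ΔT = 0:
ice -23.9→0 °C: 0.0155·2090·23.9 = 774.24; latent heat to melt: 0.0155·334000 = 5177; meltwater 0→T: 0.0155·4180·T = 64.79 T; water cools: 0.815·4180·(T − 35.2) = 3406.7(T − 35.2)
3471.5 T = 119916 − 5951.2 = 113965
T ≈ 32.83 °C — above 0 °C, consistent with complete melting.

T_f ≈ 32.8 °C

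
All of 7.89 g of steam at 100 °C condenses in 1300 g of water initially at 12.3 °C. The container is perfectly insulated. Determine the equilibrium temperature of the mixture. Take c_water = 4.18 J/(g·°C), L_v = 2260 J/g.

T_f ≈ 16.1 °C

Energy balance with sensible and latent terms:
steam→water at 100 °C releases m L_v = 7.89·2260 = 17831
  condensate cools 100→T: 7.89·4.18·(T − 100) = 32.98(T − 100)
  water warms: 1300·4.18·(T − 12.3) = 5434(T − 12.3)
5467 T = 17831 + 3298 + 66838 = 87968
T ≈ 16.09 °C (< 100 °C, so full condensation is consistent).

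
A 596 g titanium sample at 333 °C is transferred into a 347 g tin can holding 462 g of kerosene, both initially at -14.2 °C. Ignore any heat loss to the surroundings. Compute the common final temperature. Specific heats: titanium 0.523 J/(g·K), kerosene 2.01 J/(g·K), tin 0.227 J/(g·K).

T_f ≈ 67.8 °C

Net heat exchanged in the isolated system is zero:
596·0.523·(T − 333) + 462·2.01·(T − (-14.2)) + 347·0.227·(T − (-14.2)) = 0
311.71(T − 333) + 928.62(T − (-14.2)) + 78.77(T − (-14.2)) = 0
1319.1 T = 89494
T ≈ 67.84 °C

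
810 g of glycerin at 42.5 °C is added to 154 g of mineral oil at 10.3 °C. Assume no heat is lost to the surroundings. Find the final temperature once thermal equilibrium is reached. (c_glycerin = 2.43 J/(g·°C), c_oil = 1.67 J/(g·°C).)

T_f ≈ 38.8 °C

Heat gained plus heat lost sum to zero:
810*2.43*(T − 42.5) + 154*1.67*(T − 10.3) = 0
1968.3(T − 42.5) + 257.18(T − 10.3) = 0
2225.5 T = 86302
T ≈ 38.78 °C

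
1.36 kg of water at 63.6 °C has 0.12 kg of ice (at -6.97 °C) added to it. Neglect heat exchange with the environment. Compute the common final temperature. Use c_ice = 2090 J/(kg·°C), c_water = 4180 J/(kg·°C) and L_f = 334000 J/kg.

Taking heat into each body as positive, Σ m c ΔT = 0:
ice -6.97→0 °C: 0.12×2090×6.97 = 1748.1; latent heat to melt: 0.12×334000 = 40080; meltwater 0→T: 0.12×4180×T = 501.6 T; water cools: 1.36×4180×(T − 63.6) = 5684.8(T − 63.6)
6186.4 T = 361553 − 41828 = 319725
T ≈ 51.68 °C — above 0 °C, consistent with complete melting.

T_f ≈ 51.7 °C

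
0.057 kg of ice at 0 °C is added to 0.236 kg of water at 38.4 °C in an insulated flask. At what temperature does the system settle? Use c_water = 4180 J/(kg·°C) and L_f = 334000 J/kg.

T_f ≈ 15.4 °C

Energy conservation, ΣQ = 0:
latent heat to melt: 0.057×334000 = 19038; meltwater 0→T: 0.057×4180×T = 238.26 T; water cools: 0.236×4180×(T − 38.4) = 986.48(T − 38.4)
1224.7 T = 37881 − 19038 = 18843
T ≈ 15.39 °C. Since T > 0 °C, the all-ice-melts assumption holds.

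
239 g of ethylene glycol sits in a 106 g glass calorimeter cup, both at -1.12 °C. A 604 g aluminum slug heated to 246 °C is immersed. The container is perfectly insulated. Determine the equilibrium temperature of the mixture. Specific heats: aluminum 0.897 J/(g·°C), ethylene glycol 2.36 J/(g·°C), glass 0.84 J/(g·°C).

T_f is the heat-capacity-weighted average of the initial temperatures:
T_f = (541.79×246 + 564.04×(-1.12) + 89.04×(-1.12)) / (541.79 + 564.04 + 89.04)
    = 132548 / 1194.9 ≈ 110.93 °C

T_f ≈ 110.9 °C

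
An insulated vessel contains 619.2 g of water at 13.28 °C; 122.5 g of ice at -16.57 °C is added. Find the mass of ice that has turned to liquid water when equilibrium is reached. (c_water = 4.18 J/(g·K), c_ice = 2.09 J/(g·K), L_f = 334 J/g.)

m_melted ≈ 90.2 g

Heat available from the water dropping to 0 °C: 619.2×4.18×13.28 = 34372 J.
Of that, 122.5×2.09×16.57 = 4242.3 J goes to bring the ice to 0 °C, leaving 30130 J.
Fully melting the ice requires m_ice L_f = 122.5×334 = 40915 J.
30130 J < 40915 J, so only part of the ice melts and the system sits at 0 °C.
m_melted×334 = 30130  ⇒  m_melted ≈ 90.21 g.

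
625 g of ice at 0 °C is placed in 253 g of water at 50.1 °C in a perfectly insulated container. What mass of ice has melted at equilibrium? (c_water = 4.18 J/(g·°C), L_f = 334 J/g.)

m_melted ≈ 159 g

Heat available from the water dropping to 0 °C: 253·4.18·50.1 = 52983 J.
To melt every bit of ice: 625·334 = 208750 J.
That's not enough to melt it all — equilibrium is at 0 °C with ice remaining.
m_melt = 52983 / L_f = 158.6 g.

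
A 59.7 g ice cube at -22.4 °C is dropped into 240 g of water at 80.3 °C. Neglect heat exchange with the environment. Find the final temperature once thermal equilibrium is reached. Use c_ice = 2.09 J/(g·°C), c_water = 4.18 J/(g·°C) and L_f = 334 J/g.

T_f ≈ 46.2 °C

Taking heat into each body as positive, Σ m c ΔT = 0:
ice -22.4→0 °C: 59.7×2.09×22.4 = 2794.9
  melt ice: 59.7×334 = 19940
  meltwater 0→T: 59.7×4.18×T = 249.55 T
  water: 1003.2(T − 80.3)
1252.7 T = 80557 − 22735 = 57822
T ≈ 46.16 °C. Since T > 0 °C, the all-ice-melts assumption holds.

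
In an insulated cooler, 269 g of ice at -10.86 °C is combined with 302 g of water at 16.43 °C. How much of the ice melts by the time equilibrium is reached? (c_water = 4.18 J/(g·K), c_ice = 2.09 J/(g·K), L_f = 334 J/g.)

m_melted ≈ 43.8 g

Cooling the water to 0 °C releases 302·4.18·16.43 = 20741 J.
Warming the ice to 0 °C takes 269·2.09·10.86 = 6105.6 J, leaving 14635 J for melting.
To melt every bit of ice: 269·334 = 89846 J.
That's not enough to melt it all — equilibrium is at 0 °C with ice remaining.
m_melted·334 = 14635  ⇒  m_melted ≈ 43.82 g.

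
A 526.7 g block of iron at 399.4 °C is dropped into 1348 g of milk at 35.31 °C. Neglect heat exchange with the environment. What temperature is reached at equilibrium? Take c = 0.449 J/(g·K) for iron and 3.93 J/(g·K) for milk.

T_f ≈ 50.9 °C

Set heat shed by the hot body equal to heat absorbed by the cold body:
526.7×0.449×(399.4 − T) = 1348×3.93×(T − 35.31)
236.49(399.4 − T) = 5297.6(T − 35.31)
5534.1 T = 281513  ⇒  T ≈ 50.87 °C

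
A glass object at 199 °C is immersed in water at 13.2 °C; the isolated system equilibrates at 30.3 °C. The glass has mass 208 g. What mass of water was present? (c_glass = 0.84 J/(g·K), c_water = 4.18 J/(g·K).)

m ≈ 412 g

Heat lost by the glass = heat gained by the water:
208·0.84·(199 − 30.3) = m·4.18·(30.3 − 13.2)
71.48 m = 29475  ⇒  m ≈ 412.4 g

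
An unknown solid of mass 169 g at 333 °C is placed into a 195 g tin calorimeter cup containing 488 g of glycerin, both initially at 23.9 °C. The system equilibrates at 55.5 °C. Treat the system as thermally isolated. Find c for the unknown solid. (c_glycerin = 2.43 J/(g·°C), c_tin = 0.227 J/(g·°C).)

Energy conservation, ΣQ = 0:
169×c×(55.5 − 333) + 488×2.43×(55.5 − 23.9) + 195×0.227×(55.5 − 23.9) = 0
-46898 c = -38871
c = -38871/-46898 ≈ 0.8289 J/(g·°C)

c ≈ 0.829 J/(g·°C)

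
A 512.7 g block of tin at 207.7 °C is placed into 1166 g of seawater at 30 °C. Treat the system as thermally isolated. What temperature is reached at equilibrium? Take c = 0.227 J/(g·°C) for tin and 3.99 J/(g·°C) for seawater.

T_f ≈ 34.3 °C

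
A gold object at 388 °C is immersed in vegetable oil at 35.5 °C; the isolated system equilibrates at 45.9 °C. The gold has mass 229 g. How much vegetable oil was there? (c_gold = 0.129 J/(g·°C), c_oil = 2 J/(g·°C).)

Setting the total heat transfer to zero:
229×0.129×(45.9 − 388) + m×2×(45.9 − 35.5) = 0
20.8 m = 10106
m = 10106/20.8 ≈ 485.9 g

m ≈ 486 g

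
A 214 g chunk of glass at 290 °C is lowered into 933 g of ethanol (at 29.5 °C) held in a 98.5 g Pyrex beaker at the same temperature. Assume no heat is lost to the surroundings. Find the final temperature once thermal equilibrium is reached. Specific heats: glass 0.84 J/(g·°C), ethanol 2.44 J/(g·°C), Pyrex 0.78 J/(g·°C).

T_f ≈ 48.0 °C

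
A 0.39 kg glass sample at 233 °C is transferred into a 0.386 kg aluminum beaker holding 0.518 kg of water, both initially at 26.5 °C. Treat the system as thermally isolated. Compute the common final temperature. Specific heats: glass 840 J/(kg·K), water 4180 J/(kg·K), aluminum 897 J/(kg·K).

Heat gained plus heat lost sum to zero:
0.39·840·(T − 233) + 0.518·4180·(T − 26.5) + 0.386·897·(T − 26.5) = 0
2839.1 T = 142885
T ≈ 50.33 °C

T_f ≈ 50.3 °C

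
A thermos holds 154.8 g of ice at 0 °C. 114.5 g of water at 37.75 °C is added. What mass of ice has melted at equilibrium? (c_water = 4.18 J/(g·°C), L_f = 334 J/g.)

m_melted ≈ 54.1 g

Water can give up m c ΔT = 114.5·4.18·37.75 = 18068 J before reaching 0 °C.
Melting all 154.8 g of ice would need 154.8·334 = 51703 J.
Since 18068 < 51703 J, not all the ice melts; equilibrium is at 0 °C.
Mass melted = 18068/334 ≈ 54.09 g.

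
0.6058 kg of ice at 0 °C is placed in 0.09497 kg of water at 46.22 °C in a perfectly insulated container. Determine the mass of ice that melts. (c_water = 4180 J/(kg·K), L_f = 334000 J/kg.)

Heat available from the water dropping to 0 °C: 0.09497·4180·46.22 = 18348 J.
Fully melting the ice requires m_ice L_f = 0.6058·334000 = 202337 J.
18348 J < 202337 J, so only part of the ice melts and the system sits at 0 °C.
m_melt = 18348 / L_f = 0.05493 kg.

m_melted ≈ 0.0549 kg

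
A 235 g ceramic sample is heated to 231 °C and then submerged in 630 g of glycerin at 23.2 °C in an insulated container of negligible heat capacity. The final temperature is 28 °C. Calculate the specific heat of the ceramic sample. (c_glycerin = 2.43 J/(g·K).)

c ≈ 0.154 J/(g·K)

Energy conservation, ΣQ = 0:
235·c·(28 − 231) + 630·2.43·(28 − 23.2) = 0
-47705 c = -7348.3
c = -7348.3/-47705 ≈ 0.154 J/(g·K)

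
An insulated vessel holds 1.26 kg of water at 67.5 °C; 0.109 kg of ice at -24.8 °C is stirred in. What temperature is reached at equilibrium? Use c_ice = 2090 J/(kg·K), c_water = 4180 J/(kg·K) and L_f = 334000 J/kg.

Energy conservation, ΣQ = 0:
warm ice to 0 °C: 0.109·2090·(0 − (-24.8)) = 5649.7; fusion: m_ice L_f = 0.109·334000 = 36406; meltwater 0→T: 0.109·4180·T = 455.62 T; water cools: 1.26·4180·(T − 67.5) = 5266.8(T − 67.5)
5722.4 T = 355509 − 42056 = 313453
T ≈ 54.78 °C (positive, so assuming full melt was valid).

T_f ≈ 54.8 °C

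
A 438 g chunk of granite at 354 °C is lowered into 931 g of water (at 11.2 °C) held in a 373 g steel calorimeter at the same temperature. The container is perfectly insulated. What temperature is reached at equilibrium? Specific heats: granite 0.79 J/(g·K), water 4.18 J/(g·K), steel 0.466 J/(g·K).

Setting the total heat transfer to zero:
438·0.79·(T − 354) + 931·4.18·(T − 11.2) + 373·0.466·(T − 11.2) = 0
346.02(T − 354) + 3891.6(T − 11.2) + 173.82(T − 11.2) = 0
(346.02 + 3891.6 + 173.82) T = 346.02·354 + 3891.6·11.2 + 173.82·11.2
T = 168024/4411.4 ≈ 38.09 °C

T_f ≈ 38.1 °C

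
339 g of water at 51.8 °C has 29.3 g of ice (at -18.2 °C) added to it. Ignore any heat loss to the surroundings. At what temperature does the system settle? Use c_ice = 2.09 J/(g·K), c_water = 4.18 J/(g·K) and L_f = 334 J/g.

Setting the total heat transfer to zero:
ice -18.2→0 °C: 29.3·2.09·18.2 = 1114.5
  latent heat to melt: 29.3·334 = 9786.2
  warm the meltwater: 122.47 T
  water cools: 339·4.18·(T − 51.8) = 1417(T − 51.8)
1539.5 T = 73402 − 10901 = 62501
T ≈ 40.60 °C. Since T > 0 °C, the all-ice-melts assumption holds.

T_f ≈ 40.6 °C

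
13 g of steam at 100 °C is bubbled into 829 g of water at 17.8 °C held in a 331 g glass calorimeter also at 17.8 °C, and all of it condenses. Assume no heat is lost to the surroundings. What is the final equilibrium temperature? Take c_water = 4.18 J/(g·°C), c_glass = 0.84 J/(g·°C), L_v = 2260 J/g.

Taking heat into each body as positive, Σ m c ΔT = 0:
steam→water at 100 °C releases m L_v = 13×2260 = 29380
  condensed water 100 °C→T: 54.34(T − 100)
  water warms: 829×4.18×(T − 17.8) = 3465.2(T − 17.8)
  glass cup: 331×0.84×(T − 17.8) = 278.04(T − 17.8)
3797.6 T = 29380 + 5434 + 66630 = 101444
T ≈ 26.71 °C, under the boiling point, so the assumption holds.

T_f ≈ 26.7 °C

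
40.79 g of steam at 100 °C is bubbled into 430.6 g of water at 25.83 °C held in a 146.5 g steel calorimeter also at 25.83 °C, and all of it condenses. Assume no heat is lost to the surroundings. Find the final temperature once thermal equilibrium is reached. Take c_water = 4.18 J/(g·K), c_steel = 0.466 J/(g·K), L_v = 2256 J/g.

T_f ≈ 77.2 °C

Conservation of energy gives ΣQ = 0:
steam→water at 100 °C releases m L_v = 40.79×2256 = 92022; condensate cools 100→T: 40.79×4.18×(T − 100) = 170.5(T − 100); water warms: 430.6×4.18×(T − 25.83) = 1799.9(T − 25.83); cup: 68.27(T − 25.83)
2038.7 T = 92022 + 17050 + 48255 = 157327
T ≈ 77.17 °C, under the boiling point, so the assumption holds.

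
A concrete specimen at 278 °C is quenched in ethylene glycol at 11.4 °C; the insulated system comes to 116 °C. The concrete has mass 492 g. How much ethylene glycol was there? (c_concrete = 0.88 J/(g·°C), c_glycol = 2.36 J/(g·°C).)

m ≈ 284 g

Taking heat into each body as positive, Σ m c ΔT = 0:
492×0.88×(116 − 278) + m×2.36×(116 − 11.4) = 0
246.86 m = 70140
m = 70140/246.86 ≈ 284.1 g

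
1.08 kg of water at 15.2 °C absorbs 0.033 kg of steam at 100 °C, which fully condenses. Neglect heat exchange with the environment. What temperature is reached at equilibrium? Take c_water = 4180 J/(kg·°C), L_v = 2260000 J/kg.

T_f ≈ 33.7 °C

Sum of m c ΔT and latent-heat terms is zero:
condense steam: −0.033×2260000 = −74580; condensate cools 100→T: 0.033×4180×(T − 100) = 137.94(T − 100); water warms: 1.08×4180×(T − 15.2) = 4514.4(T − 15.2)
4652.3 T = 74580 + 13794 + 68619 = 156993
T ≈ 33.74 °C, under the boiling point, so the assumption holds.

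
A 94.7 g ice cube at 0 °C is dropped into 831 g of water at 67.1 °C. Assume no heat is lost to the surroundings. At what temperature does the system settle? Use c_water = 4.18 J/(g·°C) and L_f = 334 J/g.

Let T be the final temperature. ΣQ_i = 0:
latent heat to melt: 94.7×334 = 31630
  meltwater 0→T: 94.7×4.18×T = 395.85 T
  water cools: 831×4.18×(T − 67.1) = 3473.6(T − 67.1)
3869.4 T = 233077 − 31630 = 201447
T ≈ 52.06 °C (positive, so assuming full melt was valid).

T_f ≈ 52.1 °C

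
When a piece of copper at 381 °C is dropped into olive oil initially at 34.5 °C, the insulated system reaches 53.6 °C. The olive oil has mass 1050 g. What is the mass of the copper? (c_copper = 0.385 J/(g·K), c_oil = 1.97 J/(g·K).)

m ≈ 313 g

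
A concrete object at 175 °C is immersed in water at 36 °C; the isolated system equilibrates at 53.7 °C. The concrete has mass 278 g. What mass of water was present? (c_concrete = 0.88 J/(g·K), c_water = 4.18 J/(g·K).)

m ≈ 401 g

Energy conservation, ΣQ = 0:
278×0.88×(53.7 − 175) + m×4.18×(53.7 − 36) = 0
73.99 m = 29675
m = 29675/73.99 ≈ 401.1 g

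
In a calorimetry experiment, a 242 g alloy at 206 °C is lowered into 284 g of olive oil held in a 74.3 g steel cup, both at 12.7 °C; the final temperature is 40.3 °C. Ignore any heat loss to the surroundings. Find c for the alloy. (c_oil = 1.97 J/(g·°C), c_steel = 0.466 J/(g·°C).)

Conservation of energy gives ΣQ = 0:
242×c×(40.3 − 206) + 284×1.97×(40.3 − 12.7) + 74.3×0.466×(40.3 − 12.7) = 0
-40099 c = -16397
c = -16397/-40099 ≈ 0.4089 J/(g·°C)

c ≈ 0.409 J/(g·°C)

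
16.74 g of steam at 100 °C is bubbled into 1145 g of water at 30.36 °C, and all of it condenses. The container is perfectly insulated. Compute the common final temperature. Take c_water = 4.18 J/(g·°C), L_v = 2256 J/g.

T_f ≈ 39.1 °C

Sum of m c ΔT and latent-heat terms is zero:
latent heat released on condensation: 16.74×2256 = 37765; condensate cools 100→T: 16.74×4.18×(T − 100) = 69.97(T − 100); original water: 4786.1(T − 30.36)
4856.1 T = 37765 + 6997.3 + 145306 = 190069
T ≈ 39.14 °C — below 100 °C, confirming all the steam condensed.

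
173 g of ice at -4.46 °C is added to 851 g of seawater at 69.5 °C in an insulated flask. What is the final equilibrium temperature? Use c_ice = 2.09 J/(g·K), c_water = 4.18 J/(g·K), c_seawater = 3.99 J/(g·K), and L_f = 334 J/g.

T_f ≈ 42.9 °C

Setting the total heat transfer to zero:
ice -4.46→0 °C: 173×2.09×4.46 = 1612.6
  latent heat to melt: 173×334 = 57782
  warm the meltwater: 723.14 T
  seawater cools: 851×3.99×(T − 69.5) = 3395.5(T − 69.5)
4118.6 T = 235987 − 59395 = 176592
T ≈ 42.88 °C. Since T > 0 °C, the all-ice-melts assumption holds.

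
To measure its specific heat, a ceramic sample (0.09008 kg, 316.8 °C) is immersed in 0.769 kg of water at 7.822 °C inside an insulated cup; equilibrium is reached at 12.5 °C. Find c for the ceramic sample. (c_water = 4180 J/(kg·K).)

c ≈ 549 J/(kg·K)

Taking heat into each body as positive, Σ m c ΔT = 0:
0.09008×c×(12.5 − 316.8) + 0.769×4180×(12.5 − 7.822) = 0
-27.41 c = -15037
c = -15037/-27.41 ≈ 548.6 J/(kg·K)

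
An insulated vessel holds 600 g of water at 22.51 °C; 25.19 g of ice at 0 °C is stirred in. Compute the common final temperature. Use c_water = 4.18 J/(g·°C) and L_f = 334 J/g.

T_f ≈ 18.4 °C

Energy conservation, ΣQ = 0:
fusion: m_ice L_f = 25.19×334 = 8413.5; warm the meltwater: 105.29 T; water cools: 600×4.18×(T − 22.51) = 2508(T − 22.51)
2613.3 T = 56455 − 8413.5 = 48042
T ≈ 18.38 °C (positive, so assuming full melt was valid).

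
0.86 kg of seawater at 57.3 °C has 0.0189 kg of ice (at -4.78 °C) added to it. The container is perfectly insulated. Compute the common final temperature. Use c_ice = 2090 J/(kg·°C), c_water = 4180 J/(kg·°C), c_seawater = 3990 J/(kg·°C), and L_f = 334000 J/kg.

Setting the total heat transfer to zero:
warm ice to 0 °C: 0.0189·2090·(0 − (-4.78)) = 188.81
  latent heat to melt: 0.0189·334000 = 6312.6
  meltwater 0→T: 0.0189·4180·T = 79 T
  seawater: 3431.4(T − 57.3)
3510.4 T = 196619 − 6501.4 = 190118
T ≈ 54.16 °C (positive, so assuming full melt was valid).

T_f ≈ 54.2 °C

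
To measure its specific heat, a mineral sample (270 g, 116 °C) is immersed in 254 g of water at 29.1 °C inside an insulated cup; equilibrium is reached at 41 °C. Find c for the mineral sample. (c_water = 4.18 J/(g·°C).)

c ≈ 0.624 J/(g·°C)

Heat lost by the mineral sample = heat gained by the water:
270×c×(116 − 41) = 254×4.18×(41 − 29.1)
20250 c = 12634  ⇒  c ≈ 0.6239 J/(g·°C)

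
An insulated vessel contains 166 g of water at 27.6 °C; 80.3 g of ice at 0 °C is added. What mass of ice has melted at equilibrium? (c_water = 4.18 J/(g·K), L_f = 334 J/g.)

Heat available from the water dropping to 0 °C: 166×4.18×27.6 = 19151 J.
Fully melting the ice requires m_ice L_f = 80.3×334 = 26820 J.
That's not enough to melt it all — equilibrium is at 0 °C with ice remaining.
m_melted×334 = 19151  ⇒  m_melted ≈ 57.34 g.

m_melted ≈ 57.3 g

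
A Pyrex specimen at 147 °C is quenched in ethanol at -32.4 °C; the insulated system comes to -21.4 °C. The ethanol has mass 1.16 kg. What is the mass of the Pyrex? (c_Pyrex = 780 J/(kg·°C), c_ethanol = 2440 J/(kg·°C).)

m ≈ 0.237 kg

|Q_Pyrex| = |Q_ethanol|:
m×780×(147 − -21.4) = 1.16×2440×(-21.4 − (-32.4))
131352 m = 31134  ⇒  m ≈ 0.237 kg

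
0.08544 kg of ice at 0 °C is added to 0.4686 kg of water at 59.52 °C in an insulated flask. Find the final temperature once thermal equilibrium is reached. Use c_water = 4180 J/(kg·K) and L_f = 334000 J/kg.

Sum of m c ΔT and latent-heat terms is zero:
latent heat to melt: 0.08544×334000 = 28537; warm the meltwater: 357.14 T; water cools: 0.4686×4180×(T − 59.52) = 1958.7(T − 59.52)
2315.9 T = 116585 − 28537 = 88048
T ≈ 38.02 °C — above 0 °C, consistent with complete melting.

T_f ≈ 38.0 °C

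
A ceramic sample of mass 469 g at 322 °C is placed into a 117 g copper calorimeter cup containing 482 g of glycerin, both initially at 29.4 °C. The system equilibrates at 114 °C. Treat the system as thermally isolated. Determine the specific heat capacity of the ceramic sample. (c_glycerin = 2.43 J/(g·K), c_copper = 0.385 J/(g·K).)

Setting the total heat transfer to zero:
469×c×(114 − 322) + 482×2.43×(114 − 29.4) + 117×0.385×(114 − 29.4) = 0
-97552 c = -102899
c = -102899/-97552 ≈ 1.055 J/(g·K)

c ≈ 1.05 J/(g·K)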